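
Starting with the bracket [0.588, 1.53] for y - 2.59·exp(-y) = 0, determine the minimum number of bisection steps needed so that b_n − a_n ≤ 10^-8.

27

Initial width b − a = 1.53 − 0.588 = 0.942000.
After n steps the width is (b−a)/2^n; need (b−a)/2^n ≤ 10^-8.
So n ≥ log₂(0.942000/10^-8) = log₂(94200000.0000) ≈ 26.4892.
Hence n = 27.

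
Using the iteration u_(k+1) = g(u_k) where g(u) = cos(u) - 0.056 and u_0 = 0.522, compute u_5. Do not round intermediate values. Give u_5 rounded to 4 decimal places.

0.7244

u_1 = g(0.522000) = 0.810824
u_2 = g(0.810824) = 0.632902
u_3 = g(0.632902) = 0.750315
u_4 = g(0.750315) = 0.675474
u_5 = g(0.675474) = 0.724410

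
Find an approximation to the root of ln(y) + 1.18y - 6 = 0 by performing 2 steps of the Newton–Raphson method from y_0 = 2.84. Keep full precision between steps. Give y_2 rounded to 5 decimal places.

3.92576

Newton update: y ← y − f(y)/f'(y).
f'(y) = 1/y + 1.18
y_0 = 2.840000: f = -1.604996, f' = 1.532113 → y_1 = 2.840000 - (-1.604996)/(1.532113) = 3.887570
y_1 = 3.887570: f = -0.054882, f' = 1.437230 → y_2 = 3.887570 - (-0.054882)/(1.437230) = 3.925757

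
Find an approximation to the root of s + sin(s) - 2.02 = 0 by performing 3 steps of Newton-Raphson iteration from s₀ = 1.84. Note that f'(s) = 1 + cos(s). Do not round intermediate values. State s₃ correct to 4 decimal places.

Newton update: s ← s − f(s)/f'(s).
s_0 = 1.840000: f = 0.783983, f' = 0.734036 → s_1 = 1.840000 - (0.783983)/(0.734036) = 0.771956
s_1 = 0.771956: f = -0.550506, f' = 1.716548 → s_2 = 0.771956 - (-0.550506)/(1.716548) = 1.092661
s_2 = 1.092661: f = -0.039484, f' = 1.460124 → s_3 = 1.092661 - (-0.039484)/(1.460124) = 1.119703

1.1197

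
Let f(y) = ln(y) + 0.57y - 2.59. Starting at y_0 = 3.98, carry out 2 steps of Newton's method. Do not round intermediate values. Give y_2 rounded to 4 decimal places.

Newton update: y ← y − f(y)/f'(y).
f'(y) = 1/y + 0.57
y_0 = 3.980000: f = 1.059882, f' = 0.821256 → y_1 = 3.980000 - (1.059882)/(0.821256) = 2.689438
y_1 = 2.689438: f = -0.067688, f' = 0.941825 → y_2 = 2.689438 - (-0.067688)/(0.941825) = 2.761307

2.7613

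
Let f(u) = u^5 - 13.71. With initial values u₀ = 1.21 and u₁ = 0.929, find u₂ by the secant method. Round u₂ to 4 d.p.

f(u_0) = -11.116258, f(u_1) = -13.018044
u_2 = 0.929000 - (-13.018044)·(0.929000 - 1.210000)/(-13.018044 - (-11.116258)) = 2.852492; f(u_2) = 175.142178

2.8525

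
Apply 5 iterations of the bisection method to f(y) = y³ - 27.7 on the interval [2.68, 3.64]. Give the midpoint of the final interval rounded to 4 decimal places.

3.0250

f(2.680000) = -8.451168, f(3.640000) = 20.528544 (opposite signs)
step 1: m = 3.160000, f(m) = 3.854496 > 0 → root in [2.680000, 3.160000]
step 2: m = 2.920000, f(m) = -2.802912 < 0 → root in [2.920000, 3.160000]
step 3: m = 3.040000, f(m) = 0.394464 > 0 → root in [2.920000, 3.040000]
step 4: m = 2.980000, f(m) = -1.236408 < 0 → root in [2.980000, 3.040000]
step 5: m = 3.010000, f(m) = -0.429099 < 0 → root in [3.010000, 3.040000]
Midpoint of [3.010000, 3.040000] = 3.025000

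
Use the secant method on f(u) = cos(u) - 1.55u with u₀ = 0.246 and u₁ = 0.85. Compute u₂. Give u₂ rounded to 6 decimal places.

f(u_0) = 0.588594, f(u_1) = -0.657517
u_2 = 0.850000 - (-0.657517)·(0.850000 - 0.246000)/(-0.657517 - (0.588594)) = 0.531296; f(u_2) = 0.038642

0.531296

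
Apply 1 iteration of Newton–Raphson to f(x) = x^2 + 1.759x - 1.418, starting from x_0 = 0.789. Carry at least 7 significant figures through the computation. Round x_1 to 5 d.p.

f'(x) = 2x + 1.759
x_0 = 0.789000: f = 0.592372, f' = 3.337000 → x_1 = 0.789000 - (0.592372)/(3.337000) = 0.611484

0.61148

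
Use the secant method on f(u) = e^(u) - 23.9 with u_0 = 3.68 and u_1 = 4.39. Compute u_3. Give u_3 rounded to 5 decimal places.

3.28491

Secant update: u_(k+1) = u_k − f(u_k)·(u_k − u_(k-1))/(f(u_k) − f(u_(k-1))).
f(u_0) = 15.746394, f(u_1) = 56.740419
u_2 = 4.390000 - (56.740419)·(4.390000 - 3.680000)/(56.740419 - (15.746394)) = 3.407279; f(u_2) = 6.282998
u_3 = 3.407279 - (6.282998)·(3.407279 - 4.390000)/(6.282998 - (56.740419)) = 3.284910; f(u_3) = 2.806569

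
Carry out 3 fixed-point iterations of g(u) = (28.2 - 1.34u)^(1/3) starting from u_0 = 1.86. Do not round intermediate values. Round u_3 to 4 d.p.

2.8973

u_1 = g(1.860000) = 2.951349
u_2 = g(2.951349) = 2.894289
u_3 = g(2.894289) = 2.897328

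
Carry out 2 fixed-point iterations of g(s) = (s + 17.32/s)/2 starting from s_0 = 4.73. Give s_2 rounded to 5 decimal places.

4.16187

s_1 = g(4.730000) = 4.195867
s_2 = g(4.195867) = 4.161869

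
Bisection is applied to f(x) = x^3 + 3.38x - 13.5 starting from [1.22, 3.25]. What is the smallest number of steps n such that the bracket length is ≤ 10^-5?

18

Initial width b − a = 3.25 − 1.22 = 2.030000.
After n steps the width is (b−a)/2^n; need (b−a)/2^n ≤ 10^-5.
So n ≥ log₂(2.030000/10^-5) = log₂(203000.0000) ≈ 17.6311.
Hence n = 18.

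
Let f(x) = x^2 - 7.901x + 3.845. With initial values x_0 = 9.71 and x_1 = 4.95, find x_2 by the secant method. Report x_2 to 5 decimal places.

6.54231

f(x_0) = 21.410390, f(x_1) = -10.762450
x_2 = 4.950000 - (-10.762450)·(4.950000 - 9.710000)/(-10.762450 - (21.410390)) = 6.542314; f(x_2) = -5.043951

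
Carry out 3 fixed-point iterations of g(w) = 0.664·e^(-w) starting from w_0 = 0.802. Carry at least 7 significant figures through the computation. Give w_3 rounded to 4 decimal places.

0.4056

w_1 = g(0.802000) = 0.297758
w_2 = g(0.297758) = 0.493007
w_3 = g(0.493007) = 0.405562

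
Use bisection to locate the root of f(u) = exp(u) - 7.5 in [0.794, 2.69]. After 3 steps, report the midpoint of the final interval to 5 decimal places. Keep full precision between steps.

f(0.794000) = -5.287772, f(2.690000) = 7.231676 (opposite signs)
step 1: m = 1.742000, f(m) = -1.791250 < 0 → root in [1.742000, 2.690000]
step 2: m = 2.216000, f(m) = 1.670575 > 0 → root in [1.742000, 2.216000]
step 3: m = 1.979000, f(m) = -0.264496 < 0 → root in [1.979000, 2.216000]
Midpoint of [1.979000, 2.216000] = 2.097500

2.09750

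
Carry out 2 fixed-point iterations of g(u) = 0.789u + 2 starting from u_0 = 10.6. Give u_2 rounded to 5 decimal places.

10.17672

u_1 = g(10.600000) = 10.363400
u_2 = g(10.363400) = 10.176723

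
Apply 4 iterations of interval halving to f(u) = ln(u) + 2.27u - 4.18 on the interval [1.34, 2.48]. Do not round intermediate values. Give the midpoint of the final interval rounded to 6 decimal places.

1.660625

f(1.340000) = -0.845530, f(2.480000) = 2.357859 (opposite signs)
step 1: m = 1.910000, f(m) = 0.802803 > 0 → root in [1.340000, 1.910000]
step 2: m = 1.625000, f(m) = -0.005742 < 0 → root in [1.625000, 1.910000]
step 3: m = 1.767500, f(m) = 0.401791 > 0 → root in [1.625000, 1.767500]
step 4: m = 1.696250, f(m) = 0.198907 > 0 → root in [1.625000, 1.696250]
Midpoint of [1.625000, 1.696250] = 1.660625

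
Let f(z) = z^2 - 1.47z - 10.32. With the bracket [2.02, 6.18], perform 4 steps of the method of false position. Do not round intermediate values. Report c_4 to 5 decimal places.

4.01992

f(2.020000) = -9.209000, f(6.180000) = 18.787800
step 1: c = 3.388351, f(c) = -3.819955 < 0 → new bracket [3.388351, 6.180000]
step 2: c = 3.860046, f(c) = -1.094312 < 0 → new bracket [3.860046, 6.180000]
step 3: c = 3.987736, f(c) = -0.279931 < 0 → new bracket [3.987736, 6.180000]
step 4: c = 4.019921, f(c) = -0.069521 < 0 → new bracket [4.019921, 6.180000]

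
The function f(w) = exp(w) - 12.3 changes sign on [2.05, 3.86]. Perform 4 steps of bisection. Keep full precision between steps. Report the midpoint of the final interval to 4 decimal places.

f(2.050000) = -4.532099, f(3.860000) = 35.165351 (opposite signs)
step 1: m = 2.955000, f(m) = 6.901723 > 0 → root in [2.050000, 2.955000]
step 2: m = 2.502500, f(m) = -0.087012 < 0 → root in [2.502500, 2.955000]
step 3: m = 2.728750, f(m) = 3.013733 > 0 → root in [2.502500, 2.728750]
step 4: m = 2.615625, f(m) = 1.375761 > 0 → root in [2.502500, 2.615625]
Midpoint of [2.502500, 2.615625] = 2.559062

2.5591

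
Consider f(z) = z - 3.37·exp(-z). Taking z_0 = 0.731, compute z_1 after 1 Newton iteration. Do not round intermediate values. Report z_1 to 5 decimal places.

1.07092

f'(z) = 1 + 3.37·exp(-z)
z_0 = 0.731000: f = -0.891410, f' = 2.622410 → z_1 = 0.731000 - (-0.891410)/(2.622410) = 1.070920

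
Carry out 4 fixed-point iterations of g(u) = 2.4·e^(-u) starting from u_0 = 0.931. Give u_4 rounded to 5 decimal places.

u_1 = g(0.931000) = 0.945982
u_2 = g(0.945982) = 0.931915
u_3 = g(0.931915) = 0.945117
u_4 = g(0.945117) = 0.932722

0.93272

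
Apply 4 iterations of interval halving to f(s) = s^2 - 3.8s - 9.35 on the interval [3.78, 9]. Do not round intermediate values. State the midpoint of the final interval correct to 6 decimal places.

f(3.780000) = -9.425600, f(9.000000) = 37.450000 (opposite signs)
step 1: m = 6.390000, f(m) = 7.200100 > 0 → root in [3.780000, 6.390000]
step 2: m = 5.085000, f(m) = -2.815775 < 0 → root in [5.085000, 6.390000]
step 3: m = 5.737500, f(m) = 1.766406 > 0 → root in [5.085000, 5.737500]
step 4: m = 5.411250, f(m) = -0.631123 < 0 → root in [5.411250, 5.737500]
Midpoint of [5.411250, 5.737500] = 5.574375

5.574375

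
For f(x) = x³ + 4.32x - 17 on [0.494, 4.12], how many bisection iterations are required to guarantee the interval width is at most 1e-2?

9

Initial width b − a = 4.12 − 0.494 = 3.626000.
After n steps the width is (b−a)/2^n; need (b−a)/2^n ≤ 1e-2.
So n ≥ log₂(3.626000/1e-2) = log₂(362.6000) ≈ 8.5022.
Hence n = 9.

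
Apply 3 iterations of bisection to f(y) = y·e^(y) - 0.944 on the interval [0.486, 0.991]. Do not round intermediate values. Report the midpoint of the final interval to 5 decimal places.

0.51756

f(0.486000) = -0.153861, f(0.991000) = 1.725682 (opposite signs)
step 1: m = 0.738500, f(m) = 0.601528 > 0 → root in [0.486000, 0.738500]
step 2: m = 0.612250, f(m) = 0.185342 > 0 → root in [0.486000, 0.612250]
step 3: m = 0.549125, f(m) = 0.006940 > 0 → root in [0.486000, 0.549125]
Midpoint of [0.486000, 0.549125] = 0.517562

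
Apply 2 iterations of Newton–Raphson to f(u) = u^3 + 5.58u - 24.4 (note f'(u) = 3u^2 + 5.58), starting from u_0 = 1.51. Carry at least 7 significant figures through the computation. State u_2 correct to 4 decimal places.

u_0 = 1.510000: f = -12.531249, f' = 12.420300 → u_1 = 1.510000 - (-12.531249)/(12.420300) = 2.518933
u_1 = 2.518933: f = 5.638332, f' = 24.615069 → u_2 = 2.518933 - (5.638332)/(24.615069) = 2.289873

2.2899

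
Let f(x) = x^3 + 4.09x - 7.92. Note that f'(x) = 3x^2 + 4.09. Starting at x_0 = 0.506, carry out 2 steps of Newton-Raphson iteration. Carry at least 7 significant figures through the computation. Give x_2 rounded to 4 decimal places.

x_0 = 0.506000: f = -5.720906, f' = 4.858108 → x_1 = 0.506000 - (-5.720906)/(4.858108) = 1.683600
x_1 = 1.683600: f = 3.738098, f' = 12.593522 → x_2 = 1.683600 - (3.738098)/(12.593522) = 1.386773

1.3868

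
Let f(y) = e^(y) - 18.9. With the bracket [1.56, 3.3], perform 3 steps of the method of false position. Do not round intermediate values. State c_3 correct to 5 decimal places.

f(1.560000) = -14.141179, f(3.300000) = 8.212639
step 1: c = 2.660736, f(c) = -4.593185 < 0 → new bracket [2.660736, 3.300000]
step 2: c = 2.890027, f(c) = -0.906208 < 0 → new bracket [2.890027, 3.300000]
step 3: c = 2.930769, f(c) = -0.157964 < 0 → new bracket [2.930769, 3.300000]

2.93077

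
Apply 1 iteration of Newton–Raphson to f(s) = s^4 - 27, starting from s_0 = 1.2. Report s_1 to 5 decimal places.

4.80625

Newton update: s ← s − f(s)/f'(s).
f'(s) = 4s^3
s_0 = 1.200000: f = -24.926400, f' = 6.912000 → s_1 = 1.200000 - (-24.926400)/(6.912000) = 4.806250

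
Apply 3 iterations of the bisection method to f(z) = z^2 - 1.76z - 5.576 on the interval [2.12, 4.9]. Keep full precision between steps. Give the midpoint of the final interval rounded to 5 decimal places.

f(2.120000) = -4.812800, f(4.900000) = 9.810000 (opposite signs)
step 1: m = 3.510000, f(m) = 0.566500 > 0 → root in [2.120000, 3.510000]
step 2: m = 2.815000, f(m) = -2.606175 < 0 → root in [2.815000, 3.510000]
step 3: m = 3.162500, f(m) = -1.140594 < 0 → root in [3.162500, 3.510000]
Midpoint of [3.162500, 3.510000] = 3.336250

3.33625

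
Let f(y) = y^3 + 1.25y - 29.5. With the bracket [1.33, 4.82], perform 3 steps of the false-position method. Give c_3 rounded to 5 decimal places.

2.77807

f(1.330000) = -25.484863, f(4.820000) = 88.505168
step 1: c = 2.110263, f(c) = -17.464731 < 0 → new bracket [2.110263, 4.820000]
step 2: c = 2.556850, f(c) = -9.588572 < 0 → new bracket [2.556850, 4.820000]
step 3: c = 2.778071, f(c) = -4.587152 < 0 → new bracket [2.778071, 4.820000]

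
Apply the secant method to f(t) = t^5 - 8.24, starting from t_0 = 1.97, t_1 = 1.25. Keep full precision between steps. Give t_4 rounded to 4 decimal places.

1.5128

f(t_0) = 21.430928, f(t_1) = -5.188242
t_2 = 1.250000 - (-5.188242)·(1.250000 - 1.970000)/(-5.188242 - (21.430928)) = 1.390332; f(t_2) = -3.044907
t_3 = 1.390332 - (-3.044907)·(1.390332 - 1.250000)/(-3.044907 - (-5.188242)) = 1.589694; f(t_3) = 1.912386
t_4 = 1.589694 - (1.912386)·(1.589694 - 1.390332)/(1.912386 - (-3.044907)) = 1.512786; f(t_4) = -0.317038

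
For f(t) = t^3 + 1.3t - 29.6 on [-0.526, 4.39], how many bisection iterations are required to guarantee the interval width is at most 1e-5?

19

Initial width b − a = 4.39 − -0.526 = 4.916000.
After n steps the width is (b−a)/2^n; need (b−a)/2^n ≤ 1e-5.
So n ≥ log₂(4.916000/1e-5) = log₂(491600.0000) ≈ 18.9071.
Hence n = 19.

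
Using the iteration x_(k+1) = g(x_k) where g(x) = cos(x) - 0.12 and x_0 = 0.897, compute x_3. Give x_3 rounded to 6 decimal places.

0.607806

x_1 = g(0.897000) = 0.503957
x_2 = g(0.503957) = 0.755679
x_3 = g(0.755679) = 0.607806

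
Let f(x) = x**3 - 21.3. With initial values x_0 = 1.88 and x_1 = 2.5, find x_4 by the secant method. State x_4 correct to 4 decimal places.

f(x_0) = -14.655328, f(x_1) = -5.675000
x_2 = 2.500000 - (-5.675000)·(2.500000 - 1.880000)/(-5.675000 - (-14.655328)) = 2.891801; f(x_2) = 2.882719
x_3 = 2.891801 - (2.882719)·(2.891801 - 2.500000)/(2.882719 - (-5.675000)) = 2.759820; f(x_3) = -0.279529
x_4 = 2.759820 - (-0.279529)·(2.759820 - 2.891801)/(-0.279529 - (2.882719)) = 2.771487; f(x_4) = -0.011823

2.7715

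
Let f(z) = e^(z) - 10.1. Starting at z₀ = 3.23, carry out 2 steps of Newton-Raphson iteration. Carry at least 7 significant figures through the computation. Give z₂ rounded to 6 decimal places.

f'(z) = e^(z)
z_0 = 3.230000: f = 15.179657, f' = 25.279657 → z_1 = 3.230000 - (15.179657)/(25.279657) = 2.629531
z_1 = 2.629531: f = 3.767261, f' = 13.867261 → z_2 = 2.629531 - (3.767261)/(13.867261) = 2.357865

2.357865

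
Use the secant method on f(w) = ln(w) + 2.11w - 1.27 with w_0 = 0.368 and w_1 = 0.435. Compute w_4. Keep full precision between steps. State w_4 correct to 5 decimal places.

0.74273

f(w_0) = -1.493192, f(w_1) = -1.184559
w_2 = 0.435000 - (-1.184559)·(0.435000 - 0.368000)/(-1.184559 - (-1.493192)) = 0.692152; f(w_2) = -0.177511
w_3 = 0.692152 - (-0.177511)·(0.692152 - 0.435000)/(-0.177511 - (-1.184559)) = 0.737479; f(w_3) = -0.018436
w_4 = 0.737479 - (-0.018436)·(0.737479 - 0.692152)/(-0.018436 - (-0.177511)) = 0.742733; f(w_4) = -0.000254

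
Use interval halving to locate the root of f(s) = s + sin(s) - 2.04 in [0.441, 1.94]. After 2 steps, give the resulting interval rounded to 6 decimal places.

f(0.441000) = -1.172156, f(1.940000) = 0.832615 (opposite signs)
step 1: m = 1.190500, f(m) = 0.079055 > 0 → root in [0.441000, 1.190500]
step 2: m = 0.815750, f(m) = -0.496010 < 0 → root in [0.815750, 1.190500]

[0.815750, 1.190500]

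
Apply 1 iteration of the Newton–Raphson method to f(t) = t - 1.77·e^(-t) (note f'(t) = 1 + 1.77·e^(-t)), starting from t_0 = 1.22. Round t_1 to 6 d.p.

0.761927

Newton update: t ← t − f(t)/f'(t).
t_0 = 1.220000: f = 0.697443, f' = 1.522557 → t_1 = 1.220000 - (0.697443)/(1.522557) = 0.761927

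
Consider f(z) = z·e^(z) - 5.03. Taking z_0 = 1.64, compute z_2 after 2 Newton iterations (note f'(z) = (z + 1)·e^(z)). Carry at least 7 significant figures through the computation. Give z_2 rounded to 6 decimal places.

z_0 = 1.640000: f = 3.424478, f' = 13.609648 → z_1 = 1.640000 - (3.424478)/(13.609648) = 1.388379
z_1 = 1.388379: f = 0.535102, f' = 9.573448 → z_2 = 1.388379 - (0.535102)/(9.573448) = 1.332484

1.332484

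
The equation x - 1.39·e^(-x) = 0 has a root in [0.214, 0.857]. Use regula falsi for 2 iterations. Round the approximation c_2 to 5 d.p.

0.69597

False-position update: c = (a·f(b) − b·f(a))/(f(b) − f(a)); replace the endpoint whose sign matches f(c).
f(0.214000) = -0.908214, f(0.857000) = 0.267037
step 1: c = 0.710899, f(c) = 0.028128 > 0 → new bracket [0.214000, 0.710899]
step 2: c = 0.695972, f(c) = 0.002933 > 0 → new bracket [0.214000, 0.695972]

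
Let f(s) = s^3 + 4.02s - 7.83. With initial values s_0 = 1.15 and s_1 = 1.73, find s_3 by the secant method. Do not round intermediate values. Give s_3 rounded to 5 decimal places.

1.33922

f(s_0) = -1.686125, f(s_1) = 4.302317
s_2 = 1.730000 - (4.302317)·(1.730000 - 1.150000)/(4.302317 - (-1.686125)) = 1.313307; f(s_2) = -0.285349
s_3 = 1.313307 - (-0.285349)·(1.313307 - 1.730000)/(-0.285349 - (4.302317)) = 1.339225; f(s_3) = -0.044387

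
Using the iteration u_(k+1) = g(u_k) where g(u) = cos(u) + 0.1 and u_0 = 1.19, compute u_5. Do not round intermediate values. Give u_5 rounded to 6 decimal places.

0.723732

u_1 = g(1.190000) = 0.471660
u_2 = g(0.471660) = 0.990815
u_3 = g(0.990815) = 0.648008
u_4 = g(0.648008) = 0.897288
u_5 = g(0.897288) = 0.723732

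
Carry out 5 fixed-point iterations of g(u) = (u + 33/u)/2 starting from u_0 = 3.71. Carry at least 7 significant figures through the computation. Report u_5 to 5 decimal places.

u_1 = g(3.710000) = 6.302439
u_2 = g(6.302439) = 5.769254
u_3 = g(5.769254) = 5.744615
u_4 = g(5.744615) = 5.744563
u_5 = g(5.744563) = 5.744563

5.74456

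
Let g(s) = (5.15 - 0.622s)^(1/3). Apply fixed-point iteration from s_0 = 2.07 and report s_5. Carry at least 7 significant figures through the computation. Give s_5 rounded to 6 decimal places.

s_1 = g(2.070000) = 1.568994
s_2 = g(1.568994) = 1.610103
s_3 = g(1.610103) = 1.606809
s_4 = g(1.606809) = 1.607073
s_5 = g(1.607073) = 1.607052

1.607052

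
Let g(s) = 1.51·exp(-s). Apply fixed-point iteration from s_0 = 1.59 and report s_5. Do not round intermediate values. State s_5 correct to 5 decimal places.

0.60300

s_1 = g(1.590000) = 0.307928
s_2 = g(0.307928) = 1.109802
s_3 = g(1.109802) = 0.497732
s_4 = g(0.497732) = 0.917940
s_5 = g(0.917940) = 0.603004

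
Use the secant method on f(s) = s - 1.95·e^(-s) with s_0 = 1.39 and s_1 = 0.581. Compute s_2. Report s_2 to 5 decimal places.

f(s_0) = 0.904303, f(s_1) = -0.509711
s_2 = 0.581000 - (-0.509711)·(0.581000 - 1.390000)/(-0.509711 - (0.904303)) = 0.872621; f(s_2) = 0.057804

0.87262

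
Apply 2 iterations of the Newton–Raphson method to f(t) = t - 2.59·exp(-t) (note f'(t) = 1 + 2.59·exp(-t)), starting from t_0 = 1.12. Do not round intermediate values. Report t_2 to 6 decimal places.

t_0 = 1.120000: f = 0.274935, f' = 1.845065 → t_1 = 1.120000 - (0.274935)/(1.845065) = 0.970989
t_1 = 0.970989: f = -0.009866, f' = 1.980855 → t_2 = 0.970989 - (-0.009866)/(1.980855) = 0.975969

0.975969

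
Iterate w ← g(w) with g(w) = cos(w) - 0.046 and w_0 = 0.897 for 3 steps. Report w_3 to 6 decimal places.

w_1 = g(0.897000) = 0.577957
w_2 = g(0.577957) = 0.791580
w_3 = g(0.791580) = 0.656722

0.656722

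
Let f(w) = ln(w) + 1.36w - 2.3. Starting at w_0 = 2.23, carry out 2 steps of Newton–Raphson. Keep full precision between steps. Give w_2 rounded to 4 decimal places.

Newton update: w ← w − f(w)/f'(w).
f'(w) = 1/w + 1.36
w_0 = 2.230000: f = 1.534802, f' = 1.808430 → w_1 = 2.230000 - (1.534802)/(1.808430) = 1.381307
w_1 = 1.381307: f = -0.098392, f' = 2.083952 → w_2 = 1.381307 - (-0.098392)/(2.083952) = 1.428521

1.4285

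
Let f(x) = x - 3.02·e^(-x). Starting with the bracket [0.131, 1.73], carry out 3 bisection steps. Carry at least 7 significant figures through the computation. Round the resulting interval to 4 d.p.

f(0.131000) = -2.518198, f(1.730000) = 1.194601 (opposite signs)
step 1: m = 0.930500, f(m) = -0.260457 < 0 → root in [0.930500, 1.730000]
step 2: m = 1.330250, f(m) = 0.531728 > 0 → root in [0.930500, 1.330250]
step 3: m = 1.130375, f(m) = 0.155180 > 0 → root in [0.930500, 1.130375]

[0.9305, 1.1304]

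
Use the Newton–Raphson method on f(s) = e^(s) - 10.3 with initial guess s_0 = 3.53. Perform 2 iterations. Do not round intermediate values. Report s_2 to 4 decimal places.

f'(s) = e^(s)
s_0 = 3.530000: f = 23.823968, f' = 34.123968 → s_1 = 3.530000 - (23.823968)/(34.123968) = 2.831841
s_1 = 2.831841: f = 6.676680, f' = 16.976680 → s_2 = 2.831841 - (6.676680)/(16.976680) = 2.438555

2.4386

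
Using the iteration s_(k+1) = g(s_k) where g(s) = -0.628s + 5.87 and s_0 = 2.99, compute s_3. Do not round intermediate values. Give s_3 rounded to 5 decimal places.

s_1 = g(2.990000) = 3.992280
s_2 = g(3.992280) = 3.362848
s_3 = g(3.362848) = 3.758131

3.75813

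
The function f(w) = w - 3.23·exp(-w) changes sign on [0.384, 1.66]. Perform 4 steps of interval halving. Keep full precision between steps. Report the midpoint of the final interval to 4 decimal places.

1.0619

f(0.384000) = -1.816055, f(1.660000) = 1.045851 (opposite signs)
step 1: m = 1.022000, f(m) = -0.140395 < 0 → root in [1.022000, 1.660000]
step 2: m = 1.341000, f(m) = 0.496084 > 0 → root in [1.022000, 1.341000]
step 3: m = 1.181500, f(m) = 0.190477 > 0 → root in [1.022000, 1.181500]
step 4: m = 1.101750, f(m) = 0.028456 > 0 → root in [1.022000, 1.101750]
Midpoint of [1.022000, 1.101750] = 1.061875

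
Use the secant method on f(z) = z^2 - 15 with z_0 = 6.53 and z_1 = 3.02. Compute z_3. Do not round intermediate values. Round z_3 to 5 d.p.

f(z_0) = 27.640900, f(z_1) = -5.879600
z_2 = 3.020000 - (-5.879600)·(3.020000 - 6.530000)/(-5.879600 - (27.640900)) = 3.635665; f(z_2) = -1.781941
z_3 = 3.635665 - (-1.781941)·(3.635665 - 3.020000)/(-1.781941 - (-5.879600)) = 3.903398; f(z_3) = 0.236515

3.90340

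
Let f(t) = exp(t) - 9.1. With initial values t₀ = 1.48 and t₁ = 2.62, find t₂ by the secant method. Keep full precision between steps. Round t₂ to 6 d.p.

Secant update: t_(k+1) = t_k − f(t_k)·(t_k − t_(k-1))/(f(t_k) − f(t_(k-1))).
f(t_0) = -4.707054, f(t_1) = 4.635724
t_2 = 2.620000 - (4.635724)·(2.620000 - 1.480000)/(4.635724 - (-4.707054)) = 2.054352; f(t_2) = -1.298220

2.054352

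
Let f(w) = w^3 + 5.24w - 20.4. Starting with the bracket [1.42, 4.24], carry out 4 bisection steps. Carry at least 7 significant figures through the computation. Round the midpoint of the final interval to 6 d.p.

f(1.420000) = -10.095912, f(4.240000) = 78.042624 (opposite signs)
step 1: m = 2.830000, f(m) = 17.094387 > 0 → root in [1.420000, 2.830000]
step 2: m = 2.125000, f(m) = 0.330703 > 0 → root in [1.420000, 2.125000]
step 3: m = 1.772500, f(m) = -5.543337 < 0 → root in [1.772500, 2.125000]
step 4: m = 1.948750, f(m) = -2.787925 < 0 → root in [1.948750, 2.125000]
Midpoint of [1.948750, 2.125000] = 2.036875

2.036875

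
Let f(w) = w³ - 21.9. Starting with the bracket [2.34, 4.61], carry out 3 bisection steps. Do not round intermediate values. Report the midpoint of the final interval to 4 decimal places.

2.7656

f(2.340000) = -9.087096, f(4.610000) = 76.072181 (opposite signs)
step 1: m = 3.475000, f(m) = 20.062797 > 0 → root in [2.340000, 3.475000]
step 2: m = 2.907500, f(m) = 2.678715 > 0 → root in [2.340000, 2.907500]
step 3: m = 2.623750, f(m) = -3.837937 < 0 → root in [2.623750, 2.907500]
Midpoint of [2.623750, 2.907500] = 2.765625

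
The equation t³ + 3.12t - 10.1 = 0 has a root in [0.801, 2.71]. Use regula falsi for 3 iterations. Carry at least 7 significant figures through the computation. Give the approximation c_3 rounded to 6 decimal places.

False-position update: c = (a·f(b) − b·f(a))/(f(b) − f(a)); replace the endpoint whose sign matches f(c).
f(0.801000) = -7.086958, f(2.710000) = 18.257711
step 1: c = 1.334801, f(c) = -3.557217 < 0 → new bracket [1.334801, 2.710000]
step 2: c = 1.559045, f(c) = -1.446327 < 0 → new bracket [1.559045, 2.710000]
step 3: c = 1.643528, f(c) = -0.532716 < 0 → new bracket [1.643528, 2.710000]

1.643528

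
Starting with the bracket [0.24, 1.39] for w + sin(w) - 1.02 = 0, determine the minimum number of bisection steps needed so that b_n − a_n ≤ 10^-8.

Initial width b − a = 1.39 − 0.24 = 1.150000.
After n steps the width is (b−a)/2^n; need (b−a)/2^n ≤ 10^-8.
So n ≥ log₂(1.150000/10^-8) = log₂(115000000.0000) ≈ 26.7771.
Hence n = 27.

27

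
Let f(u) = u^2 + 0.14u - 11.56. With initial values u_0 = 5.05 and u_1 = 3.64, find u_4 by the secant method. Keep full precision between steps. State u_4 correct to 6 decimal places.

f(u_0) = 14.649500, f(u_1) = 2.199200
u_2 = 3.640000 - (2.199200)·(3.640000 - 5.050000)/(2.199200 - (14.649500)) = 3.390940; f(u_2) = 0.413206
u_3 = 3.390940 - (0.413206)·(3.390940 - 3.640000)/(0.413206 - (2.199200)) = 3.333318; f(u_3) = 0.017672
u_4 = 3.333318 - (0.017672)·(3.333318 - 3.390940)/(0.017672 - (0.413206)) = 3.330743; f(u_4) = 0.000155

3.330743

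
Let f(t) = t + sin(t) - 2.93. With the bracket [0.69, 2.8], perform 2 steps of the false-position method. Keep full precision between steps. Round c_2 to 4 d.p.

False-position update: c = (a·f(b) − b·f(a))/(f(b) − f(a)); replace the endpoint whose sign matches f(c).
f(0.690000) = -1.603463, f(2.800000) = 0.204988
step 1: c = 2.560831, f(c) = 0.179492 > 0 → new bracket [0.690000, 2.560831]
step 2: c = 2.372493, f(c) = 0.137982 > 0 → new bracket [0.690000, 2.372493]

2.3725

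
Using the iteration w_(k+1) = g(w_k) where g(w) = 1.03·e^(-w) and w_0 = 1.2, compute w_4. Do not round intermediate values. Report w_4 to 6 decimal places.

0.634817

w_1 = g(1.200000) = 0.310230
w_2 = g(0.310230) = 0.755277
w_3 = g(0.755277) = 0.483977
w_4 = g(0.483977) = 0.634817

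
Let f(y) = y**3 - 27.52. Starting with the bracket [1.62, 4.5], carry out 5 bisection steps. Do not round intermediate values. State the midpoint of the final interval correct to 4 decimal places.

3.0150

f(1.620000) = -23.268472, f(4.500000) = 63.605000 (opposite signs)
step 1: m = 3.060000, f(m) = 1.132616 > 0 → root in [1.620000, 3.060000]
step 2: m = 2.340000, f(m) = -14.707096 < 0 → root in [2.340000, 3.060000]
step 3: m = 2.700000, f(m) = -7.837000 < 0 → root in [2.700000, 3.060000]
step 4: m = 2.880000, f(m) = -3.632128 < 0 → root in [2.880000, 3.060000]
step 5: m = 2.970000, f(m) = -1.321927 < 0 → root in [2.970000, 3.060000]
Midpoint of [2.970000, 3.060000] = 3.015000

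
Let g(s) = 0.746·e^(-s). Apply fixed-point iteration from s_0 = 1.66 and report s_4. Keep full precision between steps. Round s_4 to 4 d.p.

s_1 = g(1.660000) = 0.141844
s_2 = g(0.141844) = 0.647347
s_3 = g(0.647347) = 0.390481
s_4 = g(0.390481) = 0.504842

0.5048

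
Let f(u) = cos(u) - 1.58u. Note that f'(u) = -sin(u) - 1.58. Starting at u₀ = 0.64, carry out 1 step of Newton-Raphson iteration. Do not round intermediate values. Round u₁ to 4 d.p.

u_0 = 0.640000: f = -0.209104, f' = -2.177195 → u_1 = 0.640000 - (-0.209104)/(-2.177195) = 0.543957

0.5440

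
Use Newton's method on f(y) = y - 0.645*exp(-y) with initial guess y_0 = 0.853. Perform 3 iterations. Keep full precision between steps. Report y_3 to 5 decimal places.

0.42267

f'(y) = 1 + 0.645*exp(-y)
y_0 = 0.853000: f = 0.578143, f' = 1.274857 → y_1 = 0.853000 - (0.578143)/(1.274857) = 0.399503
y_1 = 0.399503: f = -0.033068, f' = 1.432571 → y_2 = 0.399503 - (-0.033068)/(1.432571) = 0.422586
y_2 = 0.422586: f = -0.000114, f' = 1.422701 → y_3 = 0.422586 - (-0.000114)/(1.422701) = 0.422667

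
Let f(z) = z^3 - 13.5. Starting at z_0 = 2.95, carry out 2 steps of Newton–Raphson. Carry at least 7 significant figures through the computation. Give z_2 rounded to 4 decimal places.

f'(z) = 3z^2
z_0 = 2.950000: f = 12.172375, f' = 26.107500 → z_1 = 2.950000 - (12.172375)/(26.107500) = 2.483759
z_1 = 2.483759: f = 1.822464, f' = 18.507183 → z_2 = 2.483759 - (1.822464)/(18.507183) = 2.385286

2.3853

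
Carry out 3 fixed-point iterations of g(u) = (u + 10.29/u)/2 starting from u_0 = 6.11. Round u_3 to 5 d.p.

3.20837

u_1 = g(6.110000) = 3.897062
u_2 = g(3.897062) = 3.268756
u_3 = g(3.268756) = 3.208371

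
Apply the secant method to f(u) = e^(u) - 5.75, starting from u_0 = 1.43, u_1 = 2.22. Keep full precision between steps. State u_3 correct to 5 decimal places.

Secant update: u_(k+1) = u_k − f(u_k)·(u_k − u_(k-1))/(f(u_k) − f(u_(k-1))).
f(u_0) = -1.571301, f(u_1) = 3.457331
u_2 = 2.220000 - (3.457331)·(2.220000 - 1.430000)/(3.457331 - (-1.571301)) = 1.676852; f(u_2) = -0.401308
u_3 = 1.676852 - (-0.401308)·(1.676852 - 2.220000)/(-0.401308 - (3.457331)) = 1.733341; f(u_3) = -0.090471

1.73334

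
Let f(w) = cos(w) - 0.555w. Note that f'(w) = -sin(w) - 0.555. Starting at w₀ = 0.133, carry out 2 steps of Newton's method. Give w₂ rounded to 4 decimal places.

1.0085

w_0 = 0.133000: f = 0.917354, f' = -0.687608 → w_1 = 0.133000 - (0.917354)/(-0.687608) = 1.467122
w_1 = 1.467122: f = -0.710765, f' = -1.549631 → w_2 = 1.467122 - (-0.710765)/(-1.549631) = 1.008455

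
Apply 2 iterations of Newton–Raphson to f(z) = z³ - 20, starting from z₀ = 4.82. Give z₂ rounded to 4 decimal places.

2.8777

Newton update: z ← z − f(z)/f'(z).
f'(z) = 3z²
z_0 = 4.820000: f = 91.980168, f' = 69.697200 → z_1 = 4.820000 - (91.980168)/(69.697200) = 3.500289
z_1 = 3.500289: f = 22.885618, f' = 36.756067 → z_2 = 3.500289 - (22.885618)/(36.756067) = 2.877654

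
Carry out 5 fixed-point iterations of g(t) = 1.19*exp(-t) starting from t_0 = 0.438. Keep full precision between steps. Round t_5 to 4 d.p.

t_1 = g(0.438000) = 0.767938
t_2 = g(0.767938) = 0.552123
t_3 = g(0.552123) = 0.685114
t_4 = g(0.685114) = 0.599799
t_5 = g(0.599799) = 0.653217

0.6532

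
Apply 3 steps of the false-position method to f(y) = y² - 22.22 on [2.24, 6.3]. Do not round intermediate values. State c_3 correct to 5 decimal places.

f(2.240000) = -17.202400, f(6.300000) = 17.470000
step 1: c = 4.254333, f(c) = -4.120655 < 0 → new bracket [4.254333, 6.300000]
step 2: c = 4.644756, f(c) = -0.646246 < 0 → new bracket [4.644756, 6.300000]
step 3: c = 4.703802, f(c) = -0.094249 < 0 → new bracket [4.703802, 6.300000]

4.70380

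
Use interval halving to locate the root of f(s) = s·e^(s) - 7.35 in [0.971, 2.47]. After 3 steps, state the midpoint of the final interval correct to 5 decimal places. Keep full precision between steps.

1.62681

f(0.971000) = -4.785993, f(2.470000) = 21.851444 (opposite signs)
step 1: m = 1.720500, f(m) = 2.262987 > 0 → root in [0.971000, 1.720500]
step 2: m = 1.345750, f(m) = -2.180885 < 0 → root in [1.345750, 1.720500]
step 3: m = 1.533125, f(m) = -0.247597 < 0 → root in [1.533125, 1.720500]
Midpoint of [1.533125, 1.720500] = 1.626813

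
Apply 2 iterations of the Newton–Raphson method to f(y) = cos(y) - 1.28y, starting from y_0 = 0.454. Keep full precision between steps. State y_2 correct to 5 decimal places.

f'(y) = -sin(y) - 1.28
y_0 = 0.454000: f = 0.317580, f' = -1.718564 → y_1 = 0.454000 - (0.317580)/(-1.718564) = 0.638794
y_1 = 0.638794: f = -0.014841, f' = -1.876228 → y_2 = 0.638794 - (-0.014841)/(-1.876228) = 0.630884

0.63088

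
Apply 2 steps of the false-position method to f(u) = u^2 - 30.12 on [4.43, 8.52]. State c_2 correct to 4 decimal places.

f(4.430000) = -10.495100, f(8.520000) = 42.470400
step 1: c = 5.240432, f(c) = -2.657868 < 0 → new bracket [5.240432, 8.520000]
step 2: c = 5.433585, f(c) = -0.596150 < 0 → new bracket [5.433585, 8.520000]

5.4336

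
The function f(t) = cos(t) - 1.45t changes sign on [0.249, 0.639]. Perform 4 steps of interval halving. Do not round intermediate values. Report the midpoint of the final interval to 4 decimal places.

0.5781

f(0.249000) = 0.608109, f(0.639000) = -0.123857 (opposite signs)
step 1: m = 0.444000, f(m) = 0.259241 > 0 → root in [0.444000, 0.639000]
step 2: m = 0.541500, f(m) = 0.071762 > 0 → root in [0.541500, 0.639000]
step 3: m = 0.590250, f(m) = -0.025061 < 0 → root in [0.541500, 0.590250]
step 4: m = 0.565875, f(m) = 0.023601 > 0 → root in [0.565875, 0.590250]
Midpoint of [0.565875, 0.590250] = 0.578062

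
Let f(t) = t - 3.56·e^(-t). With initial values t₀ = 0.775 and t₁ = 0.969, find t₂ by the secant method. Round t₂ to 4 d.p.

1.1223

f(t_0) = -0.865105, f(t_1) = -0.381886
t_2 = 0.969000 - (-0.381886)·(0.969000 - 0.775000)/(-0.381886 - (-0.865105)) = 1.122317; f(t_2) = -0.036551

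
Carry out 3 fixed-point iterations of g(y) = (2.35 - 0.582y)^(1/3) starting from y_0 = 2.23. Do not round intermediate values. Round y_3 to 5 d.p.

y_1 = g(2.230000) = 1.017086
y_2 = g(1.017086) = 1.206917
y_3 = g(1.206917) = 1.181086

1.18109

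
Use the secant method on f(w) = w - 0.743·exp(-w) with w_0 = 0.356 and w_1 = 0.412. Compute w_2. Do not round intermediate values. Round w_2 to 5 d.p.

0.46519

Secant update: w_(k+1) = w_k − f(w_k)·(w_k − w_(k-1))/(f(w_k) − f(w_(k-1))).
f(w_0) = -0.164451, f(w_1) = -0.080107
w_2 = 0.412000 - (-0.080107)·(0.412000 - 0.356000)/(-0.080107 - (-0.164451)) = 0.465187; f(w_2) = -0.001431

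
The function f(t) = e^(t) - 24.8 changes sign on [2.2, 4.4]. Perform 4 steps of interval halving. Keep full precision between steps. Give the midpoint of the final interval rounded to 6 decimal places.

3.231250

f(2.200000) = -15.774987, f(4.400000) = 56.650869 (opposite signs)
step 1: m = 3.300000, f(m) = 2.312639 > 0 → root in [2.200000, 3.300000]
step 2: m = 2.750000, f(m) = -9.157368 < 0 → root in [2.750000, 3.300000]
step 3: m = 3.025000, f(m) = -4.205995 < 0 → root in [3.025000, 3.300000]
step 4: m = 3.162500, f(m) = -1.170404 < 0 → root in [3.162500, 3.300000]
Midpoint of [3.162500, 3.300000] = 3.231250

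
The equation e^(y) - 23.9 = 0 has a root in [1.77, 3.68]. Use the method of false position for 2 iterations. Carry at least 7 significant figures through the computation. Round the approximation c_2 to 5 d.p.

False-position update: c = (a·f(b) − b·f(a))/(f(b) − f(a)); replace the endpoint whose sign matches f(c).
f(1.770000) = -18.029147, f(3.680000) = 15.746394
step 1: c = 2.789545, f(c) = -7.626393 < 0 → new bracket [2.789545, 3.680000]
step 2: c = 3.080095, f(c) = -2.139540 < 0 → new bracket [3.080095, 3.680000]

3.08009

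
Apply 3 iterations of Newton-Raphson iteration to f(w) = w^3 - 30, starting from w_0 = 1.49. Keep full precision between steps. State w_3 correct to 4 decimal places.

3.2902

Newton update: w ← w − f(w)/f'(w).
f'(w) = 3w^2
w_0 = 1.490000: f = -26.692051, f' = 6.660300 → w_1 = 1.490000 - (-26.692051)/(6.660300) = 5.497635
w_1 = 5.497635: f = 136.160463, f' = 90.671970 → w_2 = 5.497635 - (136.160463)/(90.671970) = 3.995953
w_2 = 3.995953: f = 33.805939, f' = 47.902920 → w_3 = 3.995953 - (33.805939)/(47.902920) = 3.290235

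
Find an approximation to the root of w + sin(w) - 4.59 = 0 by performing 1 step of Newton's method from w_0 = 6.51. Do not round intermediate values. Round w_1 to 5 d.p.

f'(w) = 1 + cos(w)
w_0 = 6.510000: f = 2.144875, f' = 1.974388 → w_1 = 6.510000 - (2.144875)/(1.974388) = 5.423651

5.42365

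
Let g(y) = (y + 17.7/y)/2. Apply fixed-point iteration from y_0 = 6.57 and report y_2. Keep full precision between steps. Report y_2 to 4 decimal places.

y_1 = g(6.570000) = 4.632032
y_2 = g(4.632032) = 4.226625

4.2266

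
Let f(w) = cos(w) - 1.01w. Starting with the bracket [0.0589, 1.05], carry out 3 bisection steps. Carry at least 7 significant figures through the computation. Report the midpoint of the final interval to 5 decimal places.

f(0.058900) = 0.938777, f(1.050000) = -0.562929 (opposite signs)
step 1: m = 0.554450, f(m) = 0.290196 > 0 → root in [0.554450, 1.050000]
step 2: m = 0.802225, f(m) = -0.115138 < 0 → root in [0.554450, 0.802225]
step 3: m = 0.678338, f(m) = 0.093496 > 0 → root in [0.678338, 0.802225]
Midpoint of [0.678338, 0.802225] = 0.740281

0.74028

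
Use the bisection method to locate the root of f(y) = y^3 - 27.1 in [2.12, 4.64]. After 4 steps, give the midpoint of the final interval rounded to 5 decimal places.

f(2.120000) = -17.571872, f(4.640000) = 72.797344 (opposite signs)
step 1: m = 3.380000, f(m) = 11.514472 > 0 → root in [2.120000, 3.380000]
step 2: m = 2.750000, f(m) = -6.303125 < 0 → root in [2.750000, 3.380000]
step 3: m = 3.065000, f(m) = 1.693300 > 0 → root in [2.750000, 3.065000]
step 4: m = 2.907500, f(m) = -2.521285 < 0 → root in [2.907500, 3.065000]
Midpoint of [2.907500, 3.065000] = 2.986250

2.98625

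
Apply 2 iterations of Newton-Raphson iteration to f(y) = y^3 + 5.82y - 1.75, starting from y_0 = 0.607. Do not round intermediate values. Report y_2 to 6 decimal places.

0.296289

f'(y) = 3y^2 + 5.82
y_0 = 0.607000: f = 2.006389, f' = 6.925347 → y_1 = 0.607000 - (2.006389)/(6.925347) = 0.317283
y_1 = 0.317283: f = 0.128529, f' = 6.122006 → y_2 = 0.317283 - (0.128529)/(6.122006) = 0.296289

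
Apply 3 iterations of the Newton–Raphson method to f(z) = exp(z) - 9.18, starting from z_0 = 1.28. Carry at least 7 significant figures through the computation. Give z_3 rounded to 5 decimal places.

2.22856

Newton update: z ← z − f(z)/f'(z).
f'(z) = exp(z)
z_0 = 1.280000: f = -5.583360, f' = 3.596640 → z_1 = 1.280000 - (-5.583360)/(3.596640) = 2.832382
z_1 = 2.832382: f = 7.805880, f' = 16.985880 → z_2 = 2.832382 - (7.805880)/(16.985880) = 2.372831
z_2 = 2.372831: f = 1.547723, f' = 10.727723 → z_3 = 2.372831 - (1.547723)/(10.727723) = 2.228558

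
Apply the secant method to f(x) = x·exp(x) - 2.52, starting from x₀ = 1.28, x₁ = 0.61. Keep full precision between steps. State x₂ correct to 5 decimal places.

f(x_0) = 2.083699, f(x_1) = -1.397337
x_2 = 0.610000 - (-1.397337)·(0.610000 - 1.280000)/(-1.397337 - (2.083699)) = 0.878947; f(x_2) = -0.403175

0.87895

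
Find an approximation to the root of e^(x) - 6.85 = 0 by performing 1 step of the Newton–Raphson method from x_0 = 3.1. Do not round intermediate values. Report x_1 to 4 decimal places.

2.4086

f'(x) = e^(x)
x_0 = 3.100000: f = 15.347951, f' = 22.197951 → x_1 = 3.100000 - (15.347951)/(22.197951) = 2.408587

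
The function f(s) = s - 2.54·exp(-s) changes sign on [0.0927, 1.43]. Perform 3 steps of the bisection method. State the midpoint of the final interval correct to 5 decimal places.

1.01209

f(0.092700) = -2.222426, f(1.430000) = 0.822155 (opposite signs)
step 1: m = 0.761350, f(m) = -0.424920 < 0 → root in [0.761350, 1.430000]
step 2: m = 1.095675, f(m) = 0.246518 > 0 → root in [0.761350, 1.095675]
step 3: m = 0.928512, f(m) = -0.075146 < 0 → root in [0.928512, 1.095675]
Midpoint of [0.928512, 1.095675] = 1.012094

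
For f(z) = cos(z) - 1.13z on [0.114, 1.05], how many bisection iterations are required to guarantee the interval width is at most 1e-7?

Initial width b − a = 1.05 − 0.114 = 0.936000.
After n steps the width is (b−a)/2^n; need (b−a)/2^n ≤ 1e-7.
So n ≥ log₂(0.936000/1e-7) = log₂(9360000.0000) ≈ 23.1581.
Hence n = 24.

24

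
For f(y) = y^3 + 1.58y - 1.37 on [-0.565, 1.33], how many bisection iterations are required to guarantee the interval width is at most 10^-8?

28

Initial width b − a = 1.33 − -0.565 = 1.895000.
After n steps the width is (b−a)/2^n; need (b−a)/2^n ≤ 10^-8.
So n ≥ log₂(1.895000/10^-8) = log₂(189500000.0000) ≈ 27.4976.
Hence n = 28.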